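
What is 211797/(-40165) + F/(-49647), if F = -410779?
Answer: 5983852876/1994071755 ≈ 3.0008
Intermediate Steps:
211797/(-40165) + F/(-49647) = 211797/(-40165) - 410779/(-49647) = 211797*(-1/40165) - 410779*(-1/49647) = -211797/40165 + 410779/49647 = 5983852876/1994071755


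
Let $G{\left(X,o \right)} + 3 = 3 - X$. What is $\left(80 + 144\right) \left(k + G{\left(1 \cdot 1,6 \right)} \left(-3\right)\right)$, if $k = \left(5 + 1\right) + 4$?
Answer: $2912$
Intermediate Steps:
$G{\left(X,o \right)} = - X$ ($G{\left(X,o \right)} = -3 - \left(-3 + X\right) = - X$)
$k = 10$ ($k = 6 + 4 = 10$)
$\left(80 + 144\right) \left(k + G{\left(1 \cdot 1,6 \right)} \left(-3\right)\right) = \left(80 + 144\right) \left(10 + - 1 \cdot 1 \left(-3\right)\right) = 224 \left(10 + \left(-1\right) 1 \left(-3\right)\right) = 224 \left(10 - -3\right) = 224 \left(10 + 3\right) = 224 \cdot 13 = 2912$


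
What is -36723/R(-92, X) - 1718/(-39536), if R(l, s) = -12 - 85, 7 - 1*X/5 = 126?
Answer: 726023587/1917496 ≈ 378.63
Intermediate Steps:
X = -595 (X = 35 - 5*126 = 35 - 630 = -595)
R(l, s) = -97
-36723/R(-92, X) - 1718/(-39536) = -36723/(-97) - 1718/(-39536) = -36723*(-1/97) - 1718*(-1/39536) = 36723/97 + 859/19768 = 726023587/1917496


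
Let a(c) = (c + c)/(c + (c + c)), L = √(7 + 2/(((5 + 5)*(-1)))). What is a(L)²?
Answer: 4/9 ≈ 0.44444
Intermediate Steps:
L = √170/5 (L = √(7 + 2/((10*(-1)))) = √(7 + 2/(-10)) = √(7 + 2*(-⅒)) = √(7 - ⅕) = √(34/5) = √170/5 ≈ 2.6077)
a(c) = ⅔ (a(c) = (2*c)/(c + 2*c) = (2*c)/((3*c)) = (2*c)*(1/(3*c)) = ⅔)
a(L)² = (⅔)² = 4/9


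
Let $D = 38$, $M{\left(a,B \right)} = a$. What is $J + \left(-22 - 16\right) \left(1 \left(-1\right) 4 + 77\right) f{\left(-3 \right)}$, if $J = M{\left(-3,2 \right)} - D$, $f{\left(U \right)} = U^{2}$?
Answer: $-25007$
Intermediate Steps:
$J = -41$ ($J = -3 - 38 = -41$)
$J + \left(-22 - 16\right) \left(1 \left(-1\right) 4 + 77\right) f{\left(-3 \right)} = -41 + \left(-22 - 16\right) \left(1 \left(-1\right) 4 + 77\right) \left(-3\right)^{2} = -41 + - 38 \left(\left(-1\right) 4 + 77\right) 9 = -41 + - 38 \left(-4 + 77\right) 9 = -41 + \left(-38\right) 73 \cdot 9 = -41 - 24966 = -25007$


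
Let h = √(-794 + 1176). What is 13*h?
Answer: 13*√382 ≈ 254.08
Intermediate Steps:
h = √382 ≈ 19.545
13*h = 13*√382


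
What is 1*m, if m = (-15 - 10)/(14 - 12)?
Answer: -25/2 ≈ -12.500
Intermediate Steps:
m = -25/2 ≈ -12.500
1*m = 1*(-25/2) = -25/2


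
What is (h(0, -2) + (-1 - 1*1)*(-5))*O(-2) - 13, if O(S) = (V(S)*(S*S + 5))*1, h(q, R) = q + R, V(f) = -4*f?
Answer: 563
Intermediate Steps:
h(q, R) = R + q
O(S) = -4*S*(5 + S**2) (O(S) = ((-4*S)*(S*S + 5))*1 = ((-4*S)*(S**2 + 5))*1 = ((-4*S)*(5 + S**2))*1 = -4*S*(5 + S**2)*1 = -4*S*(5 + S**2))
(h(0, -2) + (-1 - 1*1)*(-5))*O(-2) - 13 = ((-2 + 0) + (-1 - 1*1)*(-5))*(-4*(-2)*(5 + (-2)**2)) - 13 = (-2 + (-1 - 1)*(-5))*(-4*(-2)*(5 + 4)) - 13 = (-2 - 2*(-5))*(-4*(-2)*9) - 13 = (-2 + 10)*72 - 13 = 8*72 - 13 = 576 - 13 = 563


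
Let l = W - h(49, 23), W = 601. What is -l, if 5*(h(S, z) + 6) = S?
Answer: -2986/5 ≈ -597.20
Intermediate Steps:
h(S, z) = -6 + S/5
l = 2986/5 (l = 601 - (-6 + (⅕)*49) = 601 - (-6 + 49/5) = 601 - 1*19/5 = 601 - 19/5 = 2986/5 ≈ 597.20)
-l = -1*2986/5 = -2986/5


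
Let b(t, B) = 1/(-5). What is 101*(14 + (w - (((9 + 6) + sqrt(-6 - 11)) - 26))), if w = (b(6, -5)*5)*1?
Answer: 2424 - 101*I*sqrt(17) ≈ 2424.0 - 416.43*I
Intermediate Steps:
b(t, B) = -1/5
w = -1 (w = -1/5*5*1 = -1*1 = -1)
101*(14 + (w - (((9 + 6) + sqrt(-6 - 11)) - 26))) = 101*(14 + (-1 - (((9 + 6) + sqrt(-6 - 11)) - 26))) = 101*(14 + (-1 - ((15 + sqrt(-17)) - 26))) = 101*(14 + (-1 - ((15 + I*sqrt(17)) - 26))) = 101*(14 + (-1 - (-11 + I*sqrt(17)))) = 101*(14 + (-1 + (11 - I*sqrt(17)))) = 101*(14 + (10 - I*sqrt(17))) = 101*(24 - I*sqrt(17)) = 2424 - 101*I*sqrt(17)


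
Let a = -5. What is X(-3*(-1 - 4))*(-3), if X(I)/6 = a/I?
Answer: 6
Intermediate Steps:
X(I) = -30/I (X(I) = 6*(-5/I) = -30/I)
X(-3*(-1 - 4))*(-3) = -30*(-1/(3*(-1 - 4)))*(-3) = -30/((-3*(-5)))*(-3) = -30/15*(-3) = -30*1/15*(-3) = -2*(-3) = 6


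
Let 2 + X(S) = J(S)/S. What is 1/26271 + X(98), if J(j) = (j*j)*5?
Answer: 12820249/26271 ≈ 488.00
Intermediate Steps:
J(j) = 5*j² (J(j) = j²*5 = 5*j²)
X(S) = -2 + 5*S (X(S) = -2 + (5*S²)/S = -2 + 5*S)
1/26271 + X(98) = 1/26271 + (-2 + 5*98) = 1/26271 + (-2 + 490) = 1/26271 + 488 = 12820249/26271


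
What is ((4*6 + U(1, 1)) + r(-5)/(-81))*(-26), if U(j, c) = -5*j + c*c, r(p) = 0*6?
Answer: -520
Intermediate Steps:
r(p) = 0
U(j, c) = c² - 5*j (U(j, c) = -5*j + c² = c² - 5*j)
((4*6 + U(1, 1)) + r(-5)/(-81))*(-26) = ((4*6 + (1² - 5*1)) + 0/(-81))*(-26) = ((24 + (1 - 5)) + 0*(-1/81))*(-26) = ((24 - 4) + 0)*(-26) = (20 + 0)*(-26) = 20*(-26) = -520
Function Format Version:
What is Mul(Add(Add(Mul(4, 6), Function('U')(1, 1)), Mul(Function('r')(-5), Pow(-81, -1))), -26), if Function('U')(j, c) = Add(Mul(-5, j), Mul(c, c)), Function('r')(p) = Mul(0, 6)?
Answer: -520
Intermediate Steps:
Function('r')(p) = 0
Function('U')(j, c) = Add(Pow(c, 2), Mul(-5, j)) (Function('U')(j, c) = Add(Mul(-5, j), Pow(c, 2)) = Add(Pow(c, 2), Mul(-5, j)))
Mul(Add(Add(Mul(4, 6), Function('U')(1, 1)), Mul(Function('r')(-5), Pow(-81, -1))), -26) = Mul(Add(Add(Mul(4, 6), Add(Pow(1, 2), Mul(-5, 1))), Mul(0, Pow(-81, -1))), -26) = Mul(Add(Add(24, Add(1, -5)), Mul(0, Rational(-1, 81))), -26) = Mul(Add(Add(24, -4), 0), -26) = Mul(Add(20, 0), -26) = Mul(20, -26) = -520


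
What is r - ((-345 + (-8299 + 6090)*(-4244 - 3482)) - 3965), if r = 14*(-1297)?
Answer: -17080582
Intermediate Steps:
r = -18158
r - ((-345 + (-8299 + 6090)*(-4244 - 3482)) - 3965) = -18158 - ((-345 + (-8299 + 6090)*(-4244 - 3482)) - 3965) = -18158 - ((-345 - 2209*(-7726)) - 3965) = -18158 - ((-345 + 17066734) - 3965) = -18158 - (17066389 - 3965) = -18158 - 1*17062424 = -18158 - 17062424 = -17080582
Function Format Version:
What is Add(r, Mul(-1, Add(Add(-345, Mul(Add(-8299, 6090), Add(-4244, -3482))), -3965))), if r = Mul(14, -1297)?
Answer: -17080582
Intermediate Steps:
r = -18158
Add(r, Mul(-1, Add(Add(-345, Mul(Add(-8299, 6090), Add(-4244, -3482))), -3965))) = Add(-18158, Mul(-1, Add(Add(-345, Mul(Add(-8299, 6090), Add(-4244, -3482))), -3965))) = Add(-18158, Mul(-1, Add(Add(-345, Mul(-2209, -7726)), -3965))) = Add(-18158, Mul(-1, Add(Add(-345, 17066734), -3965))) = Add(-18158, Mul(-1, Add(17066389, -3965))) = Add(-18158, Mul(-1, 17062424)) = Add(-18158, -17062424) = -17080582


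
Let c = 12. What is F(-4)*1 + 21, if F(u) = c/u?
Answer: 18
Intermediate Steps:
F(u) = 12/u
F(-4)*1 + 21 = (12/(-4))*1 + 21 = (12*(-1/4))*1 + 21 = -3*1 + 21 = -3 + 21 = 18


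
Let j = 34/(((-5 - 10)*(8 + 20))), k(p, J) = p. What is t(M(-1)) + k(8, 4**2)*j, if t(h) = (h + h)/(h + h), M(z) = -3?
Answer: 37/105 ≈ 0.35238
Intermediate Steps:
t(h) = 1 (t(h) = (2*h)/((2*h)) = (2*h)*(1/(2*h)) = 1)
j = -17/210 (j = 34/((-15*28)) = 34/(-420) = 34*(-1/420) = -17/210 ≈ -0.080952)
t(M(-1)) + k(8, 4**2)*j = 1 + 8*(-17/210) = 1 - 68/105 = 37/105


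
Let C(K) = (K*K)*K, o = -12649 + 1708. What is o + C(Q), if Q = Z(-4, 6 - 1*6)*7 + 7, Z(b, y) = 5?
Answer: 63147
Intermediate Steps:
o = -10941
Q = 42 (Q = 5*7 + 7 = 35 + 7 = 42)
C(K) = K³ (C(K) = K²*K = K³)
o + C(Q) = -10941 + 42³ = -10941 + 74088 = 63147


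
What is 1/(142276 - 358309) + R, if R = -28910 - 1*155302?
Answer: -39795870997/216033 ≈ -1.8421e+5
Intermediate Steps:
R = -184212 (R = -28910 - 155302 = -184212)
1/(142276 - 358309) + R = 1/(142276 - 358309) - 184212 = 1/(-216033) - 184212 = -1/216033 - 184212 = -39795870997/216033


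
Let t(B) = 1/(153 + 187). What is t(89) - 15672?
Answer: -5328479/340 ≈ -15672.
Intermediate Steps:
t(B) = 1/340
t(89) - 15672 = 1/340 - 15672 = -5328479/340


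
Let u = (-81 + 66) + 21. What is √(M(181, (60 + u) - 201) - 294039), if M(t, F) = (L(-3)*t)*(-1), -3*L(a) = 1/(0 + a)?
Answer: 2*I*√661633/3 ≈ 542.27*I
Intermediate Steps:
L(a) = -1/(3*a) (L(a) = -1/(3*(0 + a)) = -1/(3*a))
u = 6 (u = -15 + 21 = 6)
M(t, F) = -t/9 (M(t, F) = ((-⅓/(-3))*t)*(-1) = ((-⅓*(-⅓))*t)*(-1) = (t/9)*(-1) = -t/9)
√(M(181, (60 + u) - 201) - 294039) = √(-⅑*181 - 294039) = √(-181/9 - 294039) = √(-2646532/9) = 2*I*√661633/3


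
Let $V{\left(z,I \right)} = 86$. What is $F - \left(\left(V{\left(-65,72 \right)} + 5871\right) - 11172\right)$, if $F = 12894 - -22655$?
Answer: $40764$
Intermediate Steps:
$F = 35549$ ($F = 12894 + 22655 = 35549$)
$F - \left(\left(V{\left(-65,72 \right)} + 5871\right) - 11172\right) = 35549 - \left(\left(86 + 5871\right) - 11172\right) = 35549 - \left(5957 - 11172\right) = 35549 - -5215 = 35549 + 5215 = 40764$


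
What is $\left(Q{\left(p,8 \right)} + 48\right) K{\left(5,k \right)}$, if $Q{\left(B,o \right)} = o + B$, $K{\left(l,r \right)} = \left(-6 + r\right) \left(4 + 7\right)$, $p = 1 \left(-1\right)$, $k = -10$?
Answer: $-9680$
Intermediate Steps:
$p = -1$
$K{\left(l,r \right)} = -66 + 11 r$ ($K{\left(l,r \right)} = \left(-6 + r\right) 11 = -66 + 11 r$)
$Q{\left(B,o \right)} = B + o$
$\left(Q{\left(p,8 \right)} + 48\right) K{\left(5,k \right)} = \left(\left(-1 + 8\right) + 48\right) \left(-66 + 11 \left(-10\right)\right) = \left(7 + 48\right) \left(-66 - 110\right) = 55 \left(-176\right) = -9680$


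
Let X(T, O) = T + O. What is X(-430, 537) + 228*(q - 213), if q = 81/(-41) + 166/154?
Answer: -153624901/3157 ≈ -48662.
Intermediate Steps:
q = -2834/3157 (q = 81*(-1/41) + 166*(1/154) = -81/41 + 83/77 = -2834/3157 ≈ -0.89769)
X(T, O) = O + T
X(-430, 537) + 228*(q - 213) = (537 - 430) + 228*(-2834/3157 - 213) = 107 + 228*(-675275/3157) = 107 - 153962700/3157 = -153624901/3157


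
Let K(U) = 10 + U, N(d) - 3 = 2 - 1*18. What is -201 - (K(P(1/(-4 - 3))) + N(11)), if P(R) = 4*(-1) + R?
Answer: -1357/7 ≈ -193.86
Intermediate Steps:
P(R) = -4 + R
N(d) = -13 (N(d) = 3 + (2 - 1*18) = 3 + (2 - 18) = 3 - 16 = -13)
-201 - (K(P(1/(-4 - 3))) + N(11)) = -201 - ((10 + (-4 + 1/(-4 - 3))) - 13) = -201 - ((10 + (-4 + 1/(-7))) - 13) = -201 - ((10 + (-4 - ⅐)) - 13) = -201 - ((10 - 29/7) - 13) = -201 - (41/7 - 13) = -201 - 1*(-50/7) = -201 + 50/7 = -1357/7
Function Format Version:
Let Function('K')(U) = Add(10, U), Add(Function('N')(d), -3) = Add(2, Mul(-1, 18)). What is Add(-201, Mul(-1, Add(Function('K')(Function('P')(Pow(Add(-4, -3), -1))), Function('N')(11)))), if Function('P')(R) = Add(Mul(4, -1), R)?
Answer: Rational(-1357, 7) ≈ -193.86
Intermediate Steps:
Function('P')(R) = Add(-4, R)
Function('N')(d) = -13 (Function('N')(d) = Add(3, Add(2, Mul(-1, 18))) = Add(3, Add(2, -18)) = Add(3, -16) = -13)
Add(-201, Mul(-1, Add(Function('K')(Function('P')(Pow(Add(-4, -3), -1))), Function('N')(11)))) = Add(-201, Mul(-1, Add(Add(10, Add(-4, Pow(Add(-4, -3), -1))), -13))) = Add(-201, Mul(-1, Add(Add(10, Add(-4, Pow(-7, -1))), -13))) = Add(-201, Mul(-1, Add(Add(10, Add(-4, Rational(-1, 7))), -13))) = Add(-201, Mul(-1, Add(Add(10, Rational(-29, 7)), -13))) = Add(-201, Mul(-1, Add(Rational(41, 7), -13))) = Add(-201, Mul(-1, Rational(-50, 7))) = Add(-201, Rational(50, 7)) = Rational(-1357, 7)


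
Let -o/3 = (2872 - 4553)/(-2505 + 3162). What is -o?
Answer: -1681/219 ≈ -7.6758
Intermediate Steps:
o = 1681/219 (o = -3*(2872 - 4553)/(-2505 + 3162) = -(-5043)/657 = -3*(-1681/657) = 1681/219 ≈ 7.6758)
-o = -1*1681/219 = -1681/219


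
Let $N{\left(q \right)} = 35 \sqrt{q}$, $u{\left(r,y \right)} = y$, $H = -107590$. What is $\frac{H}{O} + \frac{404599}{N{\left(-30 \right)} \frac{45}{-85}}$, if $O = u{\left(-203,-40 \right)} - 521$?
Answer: $\frac{107590}{561} + \frac{6878183 i \sqrt{30}}{9450} \approx 191.78 + 3986.6 i$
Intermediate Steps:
$O = -561$ ($O = -40 - 521 = -561$)
$\frac{H}{O} + \frac{404599}{N{\left(-30 \right)} \frac{45}{-85}} = - \frac{107590}{-561} + \frac{404599}{35 \sqrt{-30} \frac{45}{-85}} = \left(-107590\right) \left(- \frac{1}{561}\right) + \frac{404599}{35 i \sqrt{30} \cdot 45 \left(- \frac{1}{85}\right)} = \frac{107590}{561} + \frac{404599}{35 i \sqrt{30} \left(- \frac{9}{17}\right)} = \frac{107590}{561} + \frac{404599}{\left(- \frac{315}{17}\right) i \sqrt{30}} = \frac{107590}{561} + 404599 \frac{17 i \sqrt{30}}{9450} = \frac{107590}{561} + \frac{6878183 i \sqrt{30}}{9450}$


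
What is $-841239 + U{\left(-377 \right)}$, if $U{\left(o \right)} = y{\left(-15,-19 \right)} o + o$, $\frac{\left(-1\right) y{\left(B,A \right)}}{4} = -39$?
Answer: $-900428$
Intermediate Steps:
$y{\left(B,A \right)} = 156$ ($y{\left(B,A \right)} = \left(-4\right) \left(-39\right) = 156$)
$U{\left(o \right)} = 157 o$ ($U{\left(o \right)} = 156 o + o = 157 o$)
$-841239 + U{\left(-377 \right)} = -841239 + 157 \left(-377\right) = -841239 - 59189 = -900428$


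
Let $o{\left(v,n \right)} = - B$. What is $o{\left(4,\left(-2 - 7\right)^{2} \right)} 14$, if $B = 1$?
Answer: $-14$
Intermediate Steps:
$o{\left(v,n \right)} = -1$ ($o{\left(v,n \right)} = \left(-1\right) 1 = -1$)
$o{\left(4,\left(-2 - 7\right)^{2} \right)} 14 = \left(-1\right) 14 = -14$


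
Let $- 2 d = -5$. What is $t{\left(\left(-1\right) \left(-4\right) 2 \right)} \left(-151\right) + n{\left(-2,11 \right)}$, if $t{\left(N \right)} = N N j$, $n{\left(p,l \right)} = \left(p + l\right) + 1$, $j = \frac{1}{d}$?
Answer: $- \frac{19278}{5} \approx -3855.6$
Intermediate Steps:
$d = \frac{5}{2}$ ($d = \left(- \frac{1}{2}\right) \left(-5\right) = \frac{5}{2} \approx 2.5$)
$j = \frac{2}{5}$ ($j = \frac{1}{\frac{5}{2}} = \frac{2}{5} \approx 0.4$)
$n{\left(p,l \right)} = 1 + l + p$ ($n{\left(p,l \right)} = \left(l + p\right) + 1 = 1 + l + p$)
$t{\left(N \right)} = \frac{2 N^{2}}{5}$ ($t{\left(N \right)} = N N \frac{2}{5} = N^{2} \cdot \frac{2}{5} = \frac{2 N^{2}}{5}$)
$t{\left(\left(-1\right) \left(-4\right) 2 \right)} \left(-151\right) + n{\left(-2,11 \right)} = \frac{2 \left(\left(-1\right) \left(-4\right) 2\right)^{2}}{5} \left(-151\right) + \left(1 + 11 - 2\right) = \frac{2 \left(4 \cdot 2\right)^{2}}{5} \left(-151\right) + 10 = \frac{2 \cdot 8^{2}}{5} \left(-151\right) + 10 = \frac{2}{5} \cdot 64 \left(-151\right) + 10 = \frac{128}{5} \left(-151\right) + 10 = - \frac{19328}{5} + 10 = - \frac{19278}{5}$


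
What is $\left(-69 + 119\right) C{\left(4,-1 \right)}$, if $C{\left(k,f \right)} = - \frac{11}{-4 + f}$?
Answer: $110$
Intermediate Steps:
$\left(-69 + 119\right) C{\left(4,-1 \right)} = \left(-69 + 119\right) \left(- \frac{11}{-4 - 1}\right) = 50 \left(- \frac{11}{-5}\right) = 50 \left(\left(-11\right) \left(- \frac{1}{5}\right)\right) = 50 \cdot \frac{11}{5} = 110$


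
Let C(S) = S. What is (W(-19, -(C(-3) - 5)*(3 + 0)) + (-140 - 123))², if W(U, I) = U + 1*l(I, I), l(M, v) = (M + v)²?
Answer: 4088484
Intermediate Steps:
W(U, I) = U + 4*I² (W(U, I) = U + 1*(I + I)² = U + 1*(2*I)² = U + 1*(4*I²) = U + 4*I²)
(W(-19, -(C(-3) - 5)*(3 + 0)) + (-140 - 123))² = ((-19 + 4*(-(-3 - 5)*(3 + 0))²) + (-140 - 123))² = ((-19 + 4*(-(-8)*3)²) - 263)² = ((-19 + 4*(-1*(-24))²) - 263)² = ((-19 + 4*24²) - 263)² = ((-19 + 4*576) - 263)² = ((-19 + 2304) - 263)² = (2285 - 263)² = 2022² = 4088484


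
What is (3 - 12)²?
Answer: 81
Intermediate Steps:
(3 - 12)² = (-9)² = 81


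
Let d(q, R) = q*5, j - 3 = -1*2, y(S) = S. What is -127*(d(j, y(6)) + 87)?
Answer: -11684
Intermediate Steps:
j = 1 (j = 3 - 1*2 = 3 - 2 = 1)
d(q, R) = 5*q
-127*(d(j, y(6)) + 87) = -127*(5*1 + 87) = -127*(5 + 87) = -127*92 = -11684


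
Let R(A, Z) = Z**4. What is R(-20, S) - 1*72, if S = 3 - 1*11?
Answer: 4024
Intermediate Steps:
S = -8 (S = 3 - 11 = -8)
R(-20, S) - 1*72 = (-8)**4 - 1*72 = 4096 - 72 = 4024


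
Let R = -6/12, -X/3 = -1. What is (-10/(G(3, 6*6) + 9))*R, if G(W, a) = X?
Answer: 5/12 ≈ 0.41667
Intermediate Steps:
X = 3 (X = -3*(-1) = 3)
R = -½ (R = -6*1/12 = -½ ≈ -0.50000)
G(W, a) = 3
(-10/(G(3, 6*6) + 9))*R = (-10/(3 + 9))*(-½) = (-10/12)*(-½) = ((1/12)*(-10))*(-½) = -⅚*(-½) = 5/12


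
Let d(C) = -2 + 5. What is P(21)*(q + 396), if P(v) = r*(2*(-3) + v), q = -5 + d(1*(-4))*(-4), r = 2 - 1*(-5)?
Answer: 39795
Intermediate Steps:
r = 7 (r = 2 + 5 = 7)
d(C) = 3
q = -17 (q = -5 + 3*(-4) = -5 - 12 = -17)
P(v) = -42 + 7*v (P(v) = 7*(2*(-3) + v) = 7*(-6 + v) = -42 + 7*v)
P(21)*(q + 396) = (-42 + 7*21)*(-17 + 396) = (-42 + 147)*379 = 105*379 = 39795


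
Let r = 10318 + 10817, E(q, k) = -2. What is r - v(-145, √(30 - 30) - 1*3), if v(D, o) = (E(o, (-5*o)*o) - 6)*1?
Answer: 21143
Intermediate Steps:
v(D, o) = -8 (v(D, o) = (-2 - 6)*1 = -8*1 = -8)
r = 21135
r - v(-145, √(30 - 30) - 1*3) = 21135 - 1*(-8) = 21135 + 8 = 21143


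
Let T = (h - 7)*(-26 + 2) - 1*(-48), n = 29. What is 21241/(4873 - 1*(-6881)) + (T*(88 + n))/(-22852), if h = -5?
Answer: 5831521/67150602 ≈ 0.086842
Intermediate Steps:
T = 336 (T = (-5 - 7)*(-26 + 2) - 1*(-48) = -12*(-24) + 48 = 288 + 48 = 336)
21241/(4873 - 1*(-6881)) + (T*(88 + n))/(-22852) = 21241/(4873 - 1*(-6881)) + (336*(88 + 29))/(-22852) = 21241/(4873 + 6881) + (336*117)*(-1/22852) = 21241/11754 + 39312*(-1/22852) = 21241*(1/11754) - 9828/5713 = 21241/11754 - 9828/5713 = 5831521/67150602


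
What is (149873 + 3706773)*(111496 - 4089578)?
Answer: -15342054032972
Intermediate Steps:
(149873 + 3706773)*(111496 - 4089578) = 3856646*(-3978082) = -15342054032972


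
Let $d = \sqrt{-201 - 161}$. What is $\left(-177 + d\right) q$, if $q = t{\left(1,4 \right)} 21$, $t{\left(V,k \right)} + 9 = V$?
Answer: $29736 - 168 i \sqrt{362} \approx 29736.0 - 3196.4 i$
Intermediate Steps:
$t{\left(V,k \right)} = -9 + V$
$d = i \sqrt{362}$ ($d = \sqrt{-201 - 161} = \sqrt{-362} = i \sqrt{362} \approx 19.026 i$)
$q = -168$ ($q = \left(-9 + 1\right) 21 = \left(-8\right) 21 = -168$)
$\left(-177 + d\right) q = \left(-177 + i \sqrt{362}\right) \left(-168\right) = 29736 - 168 i \sqrt{362}$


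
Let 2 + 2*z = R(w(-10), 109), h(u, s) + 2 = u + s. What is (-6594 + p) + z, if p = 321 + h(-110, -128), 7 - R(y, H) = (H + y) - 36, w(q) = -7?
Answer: -13087/2 ≈ -6543.5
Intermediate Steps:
h(u, s) = -2 + s + u (h(u, s) = -2 + (u + s) = -2 + (s + u) = -2 + s + u)
R(y, H) = 43 - H - y (R(y, H) = 7 - ((H + y) - 36) = 7 - (-36 + H + y) = 7 + (36 - H - y) = 43 - H - y)
z = -61/2 (z = -1 + (43 - 1*109 - 1*(-7))/2 = -1 + (43 - 109 + 7)/2 = -1 + (1/2)*(-59) = -1 - 59/2 = -61/2 ≈ -30.500)
p = 81 (p = 321 + (-2 - 128 - 110) = 321 - 240 = 81)
(-6594 + p) + z = (-6594 + 81) - 61/2 = -6513 - 61/2 = -13087/2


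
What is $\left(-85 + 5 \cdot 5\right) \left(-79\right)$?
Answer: $4740$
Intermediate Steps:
$\left(-85 + 5 \cdot 5\right) \left(-79\right) = \left(-85 + 25\right) \left(-79\right) = \left(-60\right) \left(-79\right) = 4740$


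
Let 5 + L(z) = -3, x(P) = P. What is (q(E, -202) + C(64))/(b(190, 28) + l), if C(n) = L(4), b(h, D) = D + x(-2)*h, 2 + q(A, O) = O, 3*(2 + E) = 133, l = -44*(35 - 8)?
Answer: 53/385 ≈ 0.13766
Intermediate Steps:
l = -1188 (l = -44*27 = -1188)
L(z) = -8 (L(z) = -5 - 3 = -8)
E = 127/3 (E = -2 + (⅓)*133 = -2 + 133/3 = 127/3 ≈ 42.333)
q(A, O) = -2 + O
b(h, D) = D - 2*h
C(n) = -8
(q(E, -202) + C(64))/(b(190, 28) + l) = ((-2 - 202) - 8)/((28 - 2*190) - 1188) = (-204 - 8)/((28 - 380) - 1188) = -212/(-352 - 1188) = -212/(-1540) = -212*(-1/1540) = 53/385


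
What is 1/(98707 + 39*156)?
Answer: 1/104791 ≈ 9.5428e-6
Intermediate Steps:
1/(98707 + 39*156) = 1/(98707 + 6084) = 1/104791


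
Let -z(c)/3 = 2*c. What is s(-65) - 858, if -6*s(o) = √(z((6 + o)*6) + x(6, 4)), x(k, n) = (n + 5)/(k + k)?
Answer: -858 - √8499/12 ≈ -865.68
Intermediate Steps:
z(c) = -6*c
x(k, n) = (5 + n)/(2*k) (x(k, n) = (5 + n)/((2*k)) = (5 + n)*(1/(2*k)) = (5 + n)/(2*k))
s(o) = -√(-861/4 - 36*o)/6 (s(o) = -√(-6*(6 + o)*6 + (½)*(5 + 4)/6)/6 = -√(-6*(36 + 6*o) + (½)*(⅙)*9)/6 = -√((-216 - 36*o) + ¾)/6 = -√(-861/4 - 36*o)/6)
s(-65) - 858 = -√(-861 - 144*(-65))/12 - 858 = -√(-861 + 9360)/12 - 858 = -√8499/12 - 858 = -858 - √8499/12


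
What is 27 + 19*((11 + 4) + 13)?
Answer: 559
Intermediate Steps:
27 + 19*((11 + 4) + 13) = 27 + 19*(15 + 13) = 27 + 19*28 = 27 + 532 = 559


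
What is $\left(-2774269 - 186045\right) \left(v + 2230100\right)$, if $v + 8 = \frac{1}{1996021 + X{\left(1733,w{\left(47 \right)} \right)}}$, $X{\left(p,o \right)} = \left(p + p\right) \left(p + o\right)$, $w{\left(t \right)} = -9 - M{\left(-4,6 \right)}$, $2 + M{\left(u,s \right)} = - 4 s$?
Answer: $- \frac{53220328201317518962}{8061521} \approx -6.6018 \cdot 10^{12}$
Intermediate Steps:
$M{\left(u,s \right)} = -2 - 4 s$
$w{\left(t \right)} = 17$ ($w{\left(t \right)} = -9 - \left(-2 - 24\right) = -9 - -26 = -9 + 26 = 17$)
$X{\left(p,o \right)} = 2 p \left(o + p\right)$
$v = - \frac{64492167}{8061521}$ ($v = -8 + \frac{1}{1996021 + 2 \cdot 1733 \left(17 + 1733\right)} = -8 + \frac{1}{1996021 + 2 \cdot 1733 \cdot 1750} = -8 + \frac{1}{1996021 + 6065500} = -8 + \frac{1}{8061521} = - \frac{64492167}{8061521} \approx -8.0$)
$\left(-2774269 - 186045\right) \left(v + 2230100\right) = \left(-2774269 - 186045\right) \left(- \frac{64492167}{8061521} + 2230100\right) = \left(-2960314\right) \frac{17977933489933}{8061521} = - \frac{53220328201317518962}{8061521}$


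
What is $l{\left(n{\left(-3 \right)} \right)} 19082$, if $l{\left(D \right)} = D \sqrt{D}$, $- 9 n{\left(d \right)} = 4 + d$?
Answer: $- \frac{19082 i}{27} \approx - 706.74 i$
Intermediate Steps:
$n{\left(d \right)} = - \frac{4}{9} - \frac{d}{9}$ ($n{\left(d \right)} = - \frac{4 + d}{9} = - \frac{4}{9} - \frac{d}{9}$)
$l{\left(D \right)} = D^{\frac{3}{2}}$
$l{\left(n{\left(-3 \right)} \right)} 19082 = \left(- \frac{4}{9} - - \frac{1}{3}\right)^{\frac{3}{2}} \cdot 19082 = \left(- \frac{4}{9} + \frac{1}{3}\right)^{\frac{3}{2}} \cdot 19082 = \left(- \frac{1}{9}\right)^{\frac{3}{2}} \cdot 19082 = - \frac{i}{27} \cdot 19082 = - \frac{19082 i}{27}$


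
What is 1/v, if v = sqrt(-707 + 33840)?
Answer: sqrt(33133)/33133 ≈ 0.0054938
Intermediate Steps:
v = sqrt(33133) ≈ 182.02
1/v = 1/(sqrt(33133)) = sqrt(33133)/33133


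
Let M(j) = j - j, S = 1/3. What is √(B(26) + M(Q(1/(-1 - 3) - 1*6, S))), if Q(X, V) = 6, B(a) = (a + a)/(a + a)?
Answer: 1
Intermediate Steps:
B(a) = 1 (B(a) = (2*a)/((2*a)) = (2*a)*(1/(2*a)) = 1)
S = ⅓ ≈ 0.33333
M(j) = 0
√(B(26) + M(Q(1/(-1 - 3) - 1*6, S))) = √(1 + 0) = √1 = 1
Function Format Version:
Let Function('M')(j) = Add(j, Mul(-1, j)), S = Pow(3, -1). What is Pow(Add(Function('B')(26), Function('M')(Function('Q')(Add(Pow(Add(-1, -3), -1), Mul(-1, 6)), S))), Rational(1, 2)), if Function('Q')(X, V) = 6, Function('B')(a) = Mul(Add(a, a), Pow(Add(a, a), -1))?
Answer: 1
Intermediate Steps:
Function('B')(a) = 1 (Function('B')(a) = Mul(Mul(2, a), Pow(Mul(2, a), -1)) = Mul(Mul(2, a), Mul(Rational(1, 2), Pow(a, -1))) = 1)
S = Rational(1, 3) ≈ 0.33333
Function('M')(j) = 0
Pow(Add(Function('B')(26), Function('M')(Function('Q')(Add(Pow(Add(-1, -3), -1), Mul(-1, 6)), S))), Rational(1, 2)) = Pow(Add(1, 0), Rational(1, 2)) = Pow(1, Rational(1, 2)) = 1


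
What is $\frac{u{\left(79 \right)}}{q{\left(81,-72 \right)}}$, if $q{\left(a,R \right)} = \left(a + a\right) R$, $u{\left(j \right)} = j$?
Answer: $- \frac{79}{11664} \approx -0.006773$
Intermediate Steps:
$q{\left(a,R \right)} = 2 R a$ ($q{\left(a,R \right)} = 2 a R = 2 R a$)
$\frac{u{\left(79 \right)}}{q{\left(81,-72 \right)}} = \frac{79}{2 \left(-72\right) 81} = \frac{79}{-11664} = 79 \left(- \frac{1}{11664}\right) = - \frac{79}{11664}$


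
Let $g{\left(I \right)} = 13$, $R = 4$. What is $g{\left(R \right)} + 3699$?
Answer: $3712$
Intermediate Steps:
$g{\left(R \right)} + 3699 = 13 + 3699 = 3712$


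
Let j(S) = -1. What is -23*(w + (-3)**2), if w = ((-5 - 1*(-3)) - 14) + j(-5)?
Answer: 184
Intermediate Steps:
w = -17 (w = ((-5 - 1*(-3)) - 14) - 1 = ((-5 + 3) - 14) - 1 = (-2 - 14) - 1 = -16 - 1 = -17)
-23*(w + (-3)**2) = -23*(-17 + (-3)**2) = -23*(-17 + 9) = -23*(-8) = 184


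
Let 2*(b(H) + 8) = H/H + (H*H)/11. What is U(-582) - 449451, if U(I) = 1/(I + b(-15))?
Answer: -2863901783/6372 ≈ -4.4945e+5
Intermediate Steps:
b(H) = -15/2 + H²/22 (b(H) = -8 + (H/H + (H*H)/11)/2 = -8 + (1 + H²*(1/11))/2 = -8 + (1 + H²/11)/2 = -8 + (½ + H²/22) = -15/2 + H²/22)
U(I) = 1/(30/11 + I) (U(I) = 1/(I + (-15/2 + (1/22)*(-15)²)) = 1/(I + (-15/2 + (1/22)*225)) = 1/(I + (-15/2 + 225/22)) = 1/(I + 30/11) = 1/(30/11 + I))
U(-582) - 449451 = 11/(30 + 11*(-582)) - 449451 = 11/(30 - 6402) - 449451 = 11/(-6372) - 449451 = 11*(-1/6372) - 449451 = -11/6372 - 449451 = -2863901783/6372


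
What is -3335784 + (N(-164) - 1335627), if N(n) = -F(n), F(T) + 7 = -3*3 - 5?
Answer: -4671390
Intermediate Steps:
F(T) = -21 (F(T) = -7 + (-3*3 - 5) = -7 + (-9 - 5) = -7 - 14 = -21)
N(n) = 21 (N(n) = -1*(-21) = 21)
-3335784 + (N(-164) - 1335627) = -3335784 + (21 - 1335627) = -3335784 - 1335606 = -4671390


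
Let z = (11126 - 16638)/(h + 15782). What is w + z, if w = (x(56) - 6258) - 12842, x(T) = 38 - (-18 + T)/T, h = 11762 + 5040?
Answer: -2174003407/114044 ≈ -19063.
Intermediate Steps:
h = 16802
x(T) = 38 - (-18 + T)/T
w = -533755/28 (w = ((37 + 18/56) - 6258) - 12842 = ((37 + 18*(1/56)) - 6258) - 12842 = ((37 + 9/28) - 6258) - 12842 = (1045/28 - 6258) - 12842 = -174179/28 - 12842 = -533755/28 ≈ -19063.)
z = -689/4073 (z = (11126 - 16638)/(16802 + 15782) = -5512/32584 = -5512*1/32584 = -689/4073 ≈ -0.16916)
w + z = -533755/28 - 689/4073 = -2174003407/114044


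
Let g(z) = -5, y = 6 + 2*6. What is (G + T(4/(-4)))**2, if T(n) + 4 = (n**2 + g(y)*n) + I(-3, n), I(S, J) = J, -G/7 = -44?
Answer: 95481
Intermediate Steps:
y = 18 (y = 6 + 12 = 18)
G = 308 (G = -7*(-44) = 308)
T(n) = -4 + n**2 - 4*n (T(n) = -4 + ((n**2 - 5*n) + n) = -4 + (n**2 - 4*n) = -4 + n**2 - 4*n)
(G + T(4/(-4)))**2 = (308 + (-4 + (4/(-4))**2 - 16/(-4)))**2 = (308 + (-4 + (4*(-1/4))**2 - 16*(-1)/4))**2 = (308 + (-4 + (-1)**2 - 4*(-1)))**2 = (308 + (-4 + 1 + 4))**2 = (308 + 1)**2 = 309**2 = 95481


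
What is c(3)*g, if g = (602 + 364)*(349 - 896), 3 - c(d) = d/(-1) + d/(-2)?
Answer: -3963015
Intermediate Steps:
c(d) = 3 + 3*d/2 (c(d) = 3 - (d/(-1) + d/(-2)) = 3 - (d*(-1) + d*(-½)) = 3 - (-d - d/2) = 3 - (-3)*d/2 = 3 + 3*d/2)
g = -528402 (g = 966*(-547) = -528402)
c(3)*g = (3 + (3/2)*3)*(-528402) = (3 + 9/2)*(-528402) = (15/2)*(-528402) = -3963015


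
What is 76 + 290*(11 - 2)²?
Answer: 23566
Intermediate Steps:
76 + 290*(11 - 2)² = 76 + 290*9² = 76 + 290*81 = 76 + 23490 = 23566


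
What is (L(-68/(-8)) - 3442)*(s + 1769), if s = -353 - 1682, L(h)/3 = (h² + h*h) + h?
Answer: 793478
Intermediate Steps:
L(h) = 3*h + 6*h² (L(h) = 3*((h² + h*h) + h) = 3*((h² + h²) + h) = 3*(2*h² + h) = 3*(h + 2*h²) = 3*h + 6*h²)
s = -2035
(L(-68/(-8)) - 3442)*(s + 1769) = (3*(-68/(-8))*(1 + 2*(-68/(-8))) - 3442)*(-2035 + 1769) = (3*(-68*(-⅛))*(1 + 2*(-68*(-⅛))) - 3442)*(-266) = (3*(17/2)*(1 + 2*(17/2)) - 3442)*(-266) = (3*(17/2)*(1 + 17) - 3442)*(-266) = (3*(17/2)*18 - 3442)*(-266) = (459 - 3442)*(-266) = -2983*(-266) = 793478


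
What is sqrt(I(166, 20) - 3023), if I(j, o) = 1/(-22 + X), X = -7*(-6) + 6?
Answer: 3*I*sqrt(227058)/26 ≈ 54.981*I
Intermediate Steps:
X = 48 (X = 42 + 6 = 48)
I(j, o) = 1/26 (I(j, o) = 1/(-22 + 48) = 1/26)
sqrt(I(166, 20) - 3023) = sqrt(1/26 - 3023) = sqrt(-78597/26) = 3*I*sqrt(227058)/26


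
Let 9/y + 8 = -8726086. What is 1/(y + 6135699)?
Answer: 969566/5948965136633 ≈ 1.6298e-7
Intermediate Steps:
y = -1/969566 (y = 9/(-8 - 8726086) = 9/(-8726094) = 9*(-1/8726094) = -1/969566 ≈ -1.0314e-6)
1/(y + 6135699) = 1/(-1/969566 + 6135699) = 1/(5948965136633/969566) = 969566/5948965136633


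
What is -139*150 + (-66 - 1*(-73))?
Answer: -20843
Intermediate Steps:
-139*150 + (-66 - 1*(-73)) = -20850 + (-66 + 73) = -20850 + 7 = -20843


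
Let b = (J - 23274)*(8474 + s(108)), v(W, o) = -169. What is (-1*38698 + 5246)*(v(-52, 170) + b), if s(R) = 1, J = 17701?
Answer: 1579982919488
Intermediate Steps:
b = -47231175 (b = (17701 - 23274)*(8474 + 1) = -5573*8475 = -47231175)
(-1*38698 + 5246)*(v(-52, 170) + b) = (-1*38698 + 5246)*(-169 - 47231175) = (-38698 + 5246)*(-47231344) = -33452*(-47231344) = 1579982919488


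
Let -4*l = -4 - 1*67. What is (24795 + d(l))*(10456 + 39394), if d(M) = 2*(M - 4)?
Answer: 1237401625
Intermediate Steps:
l = 71/4 (l = -(-4 - 1*67)/4 = -(-4 - 67)/4 = -1/4*(-71) = 71/4 ≈ 17.750)
d(M) = -8 + 2*M (d(M) = 2*(-4 + M) = -8 + 2*M)
(24795 + d(l))*(10456 + 39394) = (24795 + (-8 + 2*(71/4)))*(10456 + 39394) = (24795 + (-8 + 71/2))*49850 = (24795 + 55/2)*49850 = (49645/2)*49850 = 1237401625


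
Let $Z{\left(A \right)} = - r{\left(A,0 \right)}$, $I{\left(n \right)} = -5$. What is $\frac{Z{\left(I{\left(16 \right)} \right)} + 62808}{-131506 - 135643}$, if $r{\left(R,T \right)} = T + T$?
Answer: $- \frac{62808}{267149} \approx -0.2351$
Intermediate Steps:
$r{\left(R,T \right)} = 2 T$
$Z{\left(A \right)} = 0$ ($Z{\left(A \right)} = - 2 \cdot 0 = \left(-1\right) 0 = 0$)
$\frac{Z{\left(I{\left(16 \right)} \right)} + 62808}{-131506 - 135643} = \frac{0 + 62808}{-131506 - 135643} = \frac{62808}{-267149} = 62808 \left(- \frac{1}{267149}\right) = - \frac{62808}{267149}$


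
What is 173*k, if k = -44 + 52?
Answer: 1384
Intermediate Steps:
k = 8
173*k = 173*8 = 1384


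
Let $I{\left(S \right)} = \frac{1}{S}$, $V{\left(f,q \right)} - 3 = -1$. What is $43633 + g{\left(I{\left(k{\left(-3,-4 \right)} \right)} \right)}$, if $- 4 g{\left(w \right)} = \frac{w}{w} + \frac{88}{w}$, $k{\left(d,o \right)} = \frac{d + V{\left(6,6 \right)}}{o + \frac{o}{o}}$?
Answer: $\frac{523505}{12} \approx 43625.0$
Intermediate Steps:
$V{\left(f,q \right)} = 2$ ($V{\left(f,q \right)} = 3 - 1 = 2$)
$k{\left(d,o \right)} = \frac{2 + d}{1 + o}$ ($k{\left(d,o \right)} = \frac{d + 2}{o + \frac{o}{o}} = \frac{2 + d}{o + 1} = \frac{2 + d}{1 + o}$)
$g{\left(w \right)} = - \frac{1}{4} - \frac{22}{w}$ ($g{\left(w \right)} = - \frac{\frac{w}{w} + \frac{88}{w}}{4} = - \frac{1 + \frac{88}{w}}{4} = - \frac{1}{4} - \frac{22}{w}$)
$43633 + g{\left(I{\left(k{\left(-3,-4 \right)} \right)} \right)} = 43633 + \frac{-88 - \frac{1}{\frac{1}{1 - 4} \left(2 - 3\right)}}{4 \frac{1}{\frac{1}{1 - 4} \left(2 - 3\right)}} = 43633 + \frac{-88 - \frac{1}{\frac{1}{-3} \left(-1\right)}}{4 \frac{1}{\frac{1}{-3} \left(-1\right)}} = 43633 + \frac{-88 - \frac{1}{\left(- \frac{1}{3}\right) \left(-1\right)}}{4 \frac{1}{\left(- \frac{1}{3}\right) \left(-1\right)}} = 43633 + \frac{-88 - \frac{1}{\frac{1}{3}}}{4 \frac{1}{\frac{1}{3}}} = 43633 + \frac{-88 - 3}{4 \cdot 3} = 43633 + \frac{1}{4} \cdot \frac{1}{3} \left(-88 - 3\right) = 43633 + \frac{1}{4} \cdot \frac{1}{3} \left(-91\right) = 43633 - \frac{91}{12} = \frac{523505}{12}$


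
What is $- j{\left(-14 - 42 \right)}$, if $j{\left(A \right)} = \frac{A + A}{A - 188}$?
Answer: $- \frac{28}{61} \approx -0.45902$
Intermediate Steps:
$j{\left(A \right)} = \frac{2 A}{-188 + A}$
$- j{\left(-14 - 42 \right)} = - \frac{2 \left(-14 - 42\right)}{-188 - 56} = - \frac{2 \left(-56\right)}{-188 - 56} = - \frac{2 \left(-56\right)}{-244} = - \frac{2 \left(-56\right) \left(-1\right)}{244} = \left(-1\right) \frac{28}{61} = - \frac{28}{61}$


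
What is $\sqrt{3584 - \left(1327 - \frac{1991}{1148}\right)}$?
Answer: $\frac{\sqrt{744198749}}{574} \approx 47.526$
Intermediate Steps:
$\sqrt{3584 - \left(1327 - \frac{1991}{1148}\right)} = \sqrt{3584 + \left(-1327 + 1991 \cdot \frac{1}{1148}\right)} = \sqrt{3584 + \left(-1327 + \frac{1991}{1148}\right)} = \sqrt{3584 - \frac{1521405}{1148}} = \sqrt{\frac{2593027}{1148}} = \frac{\sqrt{744198749}}{574}$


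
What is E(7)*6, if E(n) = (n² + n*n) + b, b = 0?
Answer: 588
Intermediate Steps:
E(n) = 2*n² (E(n) = (n² + n*n) + 0 = (n² + n²) + 0 = 2*n² + 0 = 2*n²)
E(7)*6 = (2*7²)*6 = (2*49)*6 = 98*6 = 588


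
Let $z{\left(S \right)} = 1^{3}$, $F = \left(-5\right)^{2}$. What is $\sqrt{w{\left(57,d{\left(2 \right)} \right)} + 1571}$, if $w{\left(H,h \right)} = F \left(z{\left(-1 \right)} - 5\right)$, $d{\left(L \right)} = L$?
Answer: $\sqrt{1471} \approx 38.354$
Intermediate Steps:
$F = 25$
$z{\left(S \right)} = 1$
$w{\left(H,h \right)} = -100$ ($w{\left(H,h \right)} = 25 \left(1 - 5\right) = 25 \left(-4\right) = -100$)
$\sqrt{w{\left(57,d{\left(2 \right)} \right)} + 1571} = \sqrt{-100 + 1571} = \sqrt{1471}$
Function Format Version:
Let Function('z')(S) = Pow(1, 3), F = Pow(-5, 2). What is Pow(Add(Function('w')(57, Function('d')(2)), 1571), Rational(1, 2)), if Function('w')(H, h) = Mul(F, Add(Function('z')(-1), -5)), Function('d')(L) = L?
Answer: Pow(1471, Rational(1, 2)) ≈ 38.354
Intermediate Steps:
F = 25
Function('z')(S) = 1
Function('w')(H, h) = -100 (Function('w')(H, h) = Mul(25, Add(1, -5)) = Mul(25, -4) = -100)
Pow(Add(Function('w')(57, Function('d')(2)), 1571), Rational(1, 2)) = Pow(Add(-100, 1571), Rational(1, 2)) = Pow(1471, Rational(1, 2))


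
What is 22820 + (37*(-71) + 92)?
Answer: 20285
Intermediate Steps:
22820 + (37*(-71) + 92) = 22820 + (-2627 + 92) = 22820 - 2535 = 20285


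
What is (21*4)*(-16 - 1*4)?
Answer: -1680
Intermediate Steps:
(21*4)*(-16 - 1*4) = 84*(-16 - 4) = 84*(-20) = -1680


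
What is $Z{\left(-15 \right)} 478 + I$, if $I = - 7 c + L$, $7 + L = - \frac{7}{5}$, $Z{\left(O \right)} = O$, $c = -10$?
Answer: $- \frac{35542}{5} \approx -7108.4$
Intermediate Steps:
$L = - \frac{42}{5}$ ($L = -7 - \frac{7}{5} = - \frac{42}{5} \approx -8.4$)
$I = \frac{308}{5}$ ($I = \left(-7\right) \left(-10\right) - \frac{42}{5} = 70 - \frac{42}{5} = \frac{308}{5} \approx 61.6$)
$Z{\left(-15 \right)} 478 + I = \left(-15\right) 478 + \frac{308}{5} = -7170 + \frac{308}{5} = - \frac{35542}{5}$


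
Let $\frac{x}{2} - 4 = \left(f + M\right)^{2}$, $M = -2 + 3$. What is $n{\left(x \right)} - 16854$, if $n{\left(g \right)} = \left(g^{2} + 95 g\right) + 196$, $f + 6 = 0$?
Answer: $-7784$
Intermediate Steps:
$f = -6$ ($f = -6 + 0 = -6$)
$M = 1$
$x = 58$ ($x = 8 + 2 \left(-6 + 1\right)^{2} = 8 + 2 \left(-5\right)^{2} = 8 + 2 \cdot 25 = 8 + 50 = 58$)
$n{\left(g \right)} = 196 + g^{2} + 95 g$
$n{\left(x \right)} - 16854 = \left(196 + 58^{2} + 95 \cdot 58\right) - 16854 = \left(196 + 3364 + 5510\right) - 16854 = 9070 - 16854 = -7784$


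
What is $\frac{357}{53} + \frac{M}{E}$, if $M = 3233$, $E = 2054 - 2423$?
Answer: $- \frac{39616}{19557} \approx -2.0257$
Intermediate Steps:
$E = -369$
$\frac{357}{53} + \frac{M}{E} = \frac{357}{53} + \frac{3233}{-369} = 357 \cdot \frac{1}{53} + 3233 \left(- \frac{1}{369}\right) = \frac{357}{53} - \frac{3233}{369} = - \frac{39616}{19557}$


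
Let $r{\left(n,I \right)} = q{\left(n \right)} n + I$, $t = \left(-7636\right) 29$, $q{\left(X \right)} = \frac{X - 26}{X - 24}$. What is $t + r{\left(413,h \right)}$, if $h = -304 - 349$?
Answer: $- \frac{86235902}{389} \approx -2.2169 \cdot 10^{5}$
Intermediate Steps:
$q{\left(X \right)} = \frac{-26 + X}{-24 + X}$
$t = -221444$
$h = -653$
$r{\left(n,I \right)} = I + \frac{n \left(-26 + n\right)}{-24 + n}$ ($r{\left(n,I \right)} = \frac{-26 + n}{-24 + n} n + I = \frac{n \left(-26 + n\right)}{-24 + n} + I = I + \frac{n \left(-26 + n\right)}{-24 + n}$)
$t + r{\left(413,h \right)} = -221444 + \frac{- 653 \left(-24 + 413\right) + 413 \left(-26 + 413\right)}{-24 + 413} = -221444 + \frac{\left(-653\right) 389 + 413 \cdot 387}{389} = -221444 + \frac{-254017 + 159831}{389} = -221444 + \frac{1}{389} \left(-94186\right) = -221444 - \frac{94186}{389} = - \frac{86235902}{389}$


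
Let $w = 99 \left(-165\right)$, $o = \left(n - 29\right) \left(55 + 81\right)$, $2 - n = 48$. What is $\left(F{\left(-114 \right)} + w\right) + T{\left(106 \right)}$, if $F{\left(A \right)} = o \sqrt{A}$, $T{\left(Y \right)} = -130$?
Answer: $-16465 - 10200 i \sqrt{114} \approx -16465.0 - 1.0891 \cdot 10^{5} i$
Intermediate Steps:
$n = -46$ ($n = 2 - 48 = -46$)
$o = -10200$ ($o = \left(-46 - 29\right) \left(55 + 81\right) = \left(-75\right) 136 = -10200$)
$F{\left(A \right)} = - 10200 \sqrt{A}$
$w = -16335$
$\left(F{\left(-114 \right)} + w\right) + T{\left(106 \right)} = \left(- 10200 \sqrt{-114} - 16335\right) - 130 = \left(- 10200 i \sqrt{114} - 16335\right) - 130 = \left(-16335 - 10200 i \sqrt{114}\right) - 130 = -16465 - 10200 i \sqrt{114}$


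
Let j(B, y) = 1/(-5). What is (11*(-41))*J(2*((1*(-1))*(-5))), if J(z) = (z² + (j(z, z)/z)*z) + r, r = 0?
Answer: -225049/5 ≈ -45010.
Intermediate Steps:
j(B, y) = -⅕
J(z) = -⅕ + z² (J(z) = (z² + (-1/(5*z))*z) + 0 = (z² - ⅕) + 0 = (-⅕ + z²) + 0 = -⅕ + z²)
(11*(-41))*J(2*((1*(-1))*(-5))) = (11*(-41))*(-⅕ + (2*((1*(-1))*(-5)))²) = -451*(-⅕ + (2*(-1*(-5)))²) = -451*(-⅕ + (2*5)²) = -451*(-⅕ + 10²) = -451*(-⅕ + 100) = -451*499/5 = -225049/5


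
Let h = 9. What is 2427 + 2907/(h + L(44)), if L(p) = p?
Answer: 131538/53 ≈ 2481.8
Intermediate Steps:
2427 + 2907/(h + L(44)) = 2427 + 2907/(9 + 44) = 2427 + 2907/53 = 131538/53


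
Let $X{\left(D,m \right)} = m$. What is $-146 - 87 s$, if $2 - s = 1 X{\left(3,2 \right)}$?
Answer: $-146$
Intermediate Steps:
$s = 0$ ($s = 2 - 1 \cdot 2 = 2 - 2 = 0$)
$-146 - 87 s = -146 - 0 = -146 + 0 = -146$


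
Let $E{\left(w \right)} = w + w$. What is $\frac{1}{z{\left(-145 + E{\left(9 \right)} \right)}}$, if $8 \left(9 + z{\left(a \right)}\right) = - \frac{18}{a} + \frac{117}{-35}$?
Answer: $- \frac{35560}{334269} \approx -0.10638$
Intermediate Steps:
$E{\left(w \right)} = 2 w$
$z{\left(a \right)} = - \frac{2637}{280} - \frac{9}{4 a}$ ($z{\left(a \right)} = -9 + \frac{- \frac{18}{a} + \frac{117}{-35}}{8} = -9 + \frac{- \frac{18}{a} + 117 \left(- \frac{1}{35}\right)}{8} = -9 + \frac{- \frac{18}{a} - \frac{117}{35}}{8} = -9 + \frac{- \frac{117}{35} - \frac{18}{a}}{8} = -9 - \left(\frac{117}{280} + \frac{9}{4 a}\right) = - \frac{2637}{280} - \frac{9}{4 a}$)
$\frac{1}{z{\left(-145 + E{\left(9 \right)} \right)}} = \frac{1}{\frac{9}{280} \frac{1}{-145 + 2 \cdot 9} \left(-70 - 293 \left(-145 + 2 \cdot 9\right)\right)} = \frac{1}{\frac{9}{280} \frac{1}{-145 + 18} \left(-70 - 293 \left(-145 + 18\right)\right)} = \frac{1}{\frac{9}{280} \frac{1}{-127} \left(-70 - -37211\right)} = \frac{1}{\frac{9}{280} \left(- \frac{1}{127}\right) \left(-70 + 37211\right)} = \frac{1}{\frac{9}{280} \left(- \frac{1}{127}\right) 37141} = \frac{1}{- \frac{334269}{35560}} = - \frac{35560}{334269}$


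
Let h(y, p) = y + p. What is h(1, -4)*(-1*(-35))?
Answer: -105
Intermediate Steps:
h(y, p) = p + y
h(1, -4)*(-1*(-35)) = (-4 + 1)*(-1*(-35)) = -3*35 = -105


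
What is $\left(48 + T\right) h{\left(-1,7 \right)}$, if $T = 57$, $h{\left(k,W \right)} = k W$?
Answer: $-735$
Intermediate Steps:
$h{\left(k,W \right)} = W k$
$\left(48 + T\right) h{\left(-1,7 \right)} = \left(48 + 57\right) 7 \left(-1\right) = 105 \left(-7\right) = -735$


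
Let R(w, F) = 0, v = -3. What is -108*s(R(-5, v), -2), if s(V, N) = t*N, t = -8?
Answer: -1728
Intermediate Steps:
s(V, N) = -8*N
-108*s(R(-5, v), -2) = -(-864)*(-2) = -108*16 = -1728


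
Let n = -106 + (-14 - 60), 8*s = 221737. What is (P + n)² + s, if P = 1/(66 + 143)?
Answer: 21007207185/349448 ≈ 60115.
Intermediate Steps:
s = 221737/8 (s = (⅛)*221737 = 221737/8 ≈ 27717.)
P = 1/209 ≈ 0.0047847
n = -180 (n = -106 - 74 = -180)
(P + n)² + s = (1/209 - 180)² + 221737/8 = (-37619/209)² + 221737/8 = 1415189161/43681 + 221737/8 = 21007207185/349448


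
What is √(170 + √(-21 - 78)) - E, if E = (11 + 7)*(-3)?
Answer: 54 + √(170 + 3*I*√11) ≈ 67.044 + 0.3814*I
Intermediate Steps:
E = -54 (E = 18*(-3) = -54)
√(170 + √(-21 - 78)) - E = √(170 + √(-21 - 78)) - 1*(-54) = √(170 + √(-99)) + 54 = √(170 + 3*I*√11) + 54 = 54 + √(170 + 3*I*√11)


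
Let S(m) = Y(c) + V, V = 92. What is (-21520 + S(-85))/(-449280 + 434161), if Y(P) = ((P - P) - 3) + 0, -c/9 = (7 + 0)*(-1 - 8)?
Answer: 21431/15119 ≈ 1.4175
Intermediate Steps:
c = 567 (c = -9*(7 + 0)*(-1 - 8) = -63*(-9) = -9*(-63) = 567)
Y(P) = -3 (Y(P) = (0 - 3) + 0 = -3 + 0 = -3)
S(m) = 89 (S(m) = -3 + 92 = 89)
(-21520 + S(-85))/(-449280 + 434161) = (-21520 + 89)/(-449280 + 434161) = -21431/(-15119) = -21431*(-1/15119) = 21431/15119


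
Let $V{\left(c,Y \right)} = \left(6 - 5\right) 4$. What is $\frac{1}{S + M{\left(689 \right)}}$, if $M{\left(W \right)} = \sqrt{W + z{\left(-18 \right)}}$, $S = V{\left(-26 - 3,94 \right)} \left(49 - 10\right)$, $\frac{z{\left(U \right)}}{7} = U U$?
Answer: $\frac{156}{21379} - \frac{\sqrt{2957}}{21379} \approx 0.0047533$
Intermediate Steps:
$z{\left(U \right)} = 7 U^{2}$ ($z{\left(U \right)} = 7 U U = 7 U^{2}$)
$V{\left(c,Y \right)} = 4$ ($V{\left(c,Y \right)} = 1 \cdot 4 = 4$)
$S = 156$ ($S = 4 \left(49 - 10\right) = 4 \cdot 39 = 156$)
$M{\left(W \right)} = \sqrt{2268 + W}$ ($M{\left(W \right)} = \sqrt{W + 7 \left(-18\right)^{2}} = \sqrt{W + 7 \cdot 324} = \sqrt{W + 2268} = \sqrt{2268 + W}$)
$\frac{1}{S + M{\left(689 \right)}} = \frac{1}{156 + \sqrt{2268 + 689}} = \frac{1}{156 + \sqrt{2957}}$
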